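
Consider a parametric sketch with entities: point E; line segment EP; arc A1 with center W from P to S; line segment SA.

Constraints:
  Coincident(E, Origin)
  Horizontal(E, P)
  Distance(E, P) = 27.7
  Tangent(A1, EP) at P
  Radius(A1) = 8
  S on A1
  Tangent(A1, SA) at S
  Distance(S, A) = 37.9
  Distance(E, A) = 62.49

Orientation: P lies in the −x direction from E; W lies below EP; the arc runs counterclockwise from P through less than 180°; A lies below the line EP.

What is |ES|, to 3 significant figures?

35.8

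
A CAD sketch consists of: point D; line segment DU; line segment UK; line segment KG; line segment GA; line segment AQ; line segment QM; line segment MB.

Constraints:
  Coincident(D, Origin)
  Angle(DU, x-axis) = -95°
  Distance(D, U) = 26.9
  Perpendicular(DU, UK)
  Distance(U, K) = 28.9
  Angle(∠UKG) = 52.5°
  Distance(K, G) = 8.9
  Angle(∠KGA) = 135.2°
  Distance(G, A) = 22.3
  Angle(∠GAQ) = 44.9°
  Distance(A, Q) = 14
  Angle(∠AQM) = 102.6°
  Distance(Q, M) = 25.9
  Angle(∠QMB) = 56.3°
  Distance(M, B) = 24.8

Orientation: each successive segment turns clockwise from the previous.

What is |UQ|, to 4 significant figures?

9.944

D is at the origin; DU runs at -95.0° with length 26.9, so U = (-2.344, -26.80). DU ⟂ UK, so UK runs at 175.0°; with |UK| = 28.9, K = (-31.13, -24.28). ∠UKG = 52.5° gives KG at 47.50° from the x-axis; with |KG| = 8.9, G = (-25.12, -17.72). ∠KGA = 135.2° gives GA at 2.700° from the x-axis; with |GA| = 22.3, A = (-2.847, -16.67). ∠GAQ = 44.9° gives AQ at -132.4° from the x-axis; with |AQ| = 14.0, Q = (-12.29, -27.00). Then |UQ| = |Q − U| = 9.944.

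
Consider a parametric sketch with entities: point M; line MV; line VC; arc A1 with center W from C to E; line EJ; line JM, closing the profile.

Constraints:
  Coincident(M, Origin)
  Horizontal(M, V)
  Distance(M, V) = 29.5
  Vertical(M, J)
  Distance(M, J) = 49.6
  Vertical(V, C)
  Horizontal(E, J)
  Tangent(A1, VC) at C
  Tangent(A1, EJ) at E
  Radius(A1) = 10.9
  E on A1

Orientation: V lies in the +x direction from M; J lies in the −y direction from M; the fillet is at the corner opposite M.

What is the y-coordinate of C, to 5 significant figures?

-38.700

M is at the origin; MV is horizontal with |MV| = 29.5 and V on the +x side, so V = (29.500, 0.0000). M and J share the same x with |MJ| = 49.6 and J on the −y side, so J = (0.0000, -49.600). The virtual corner opposite M is at (29.500, -49.600). The tangent condition forces WC to be normal to VC and since A1 is tangent to EJ there, WE ⟂ EJ, with radius 10.9, so the center W sits 10.9 in from both sides at W = (18.600, -38.700). That places the tangent points at C = (29.500, -38.700) on VC and E = (18.600, -49.600) on EJ. So C.y = -38.700.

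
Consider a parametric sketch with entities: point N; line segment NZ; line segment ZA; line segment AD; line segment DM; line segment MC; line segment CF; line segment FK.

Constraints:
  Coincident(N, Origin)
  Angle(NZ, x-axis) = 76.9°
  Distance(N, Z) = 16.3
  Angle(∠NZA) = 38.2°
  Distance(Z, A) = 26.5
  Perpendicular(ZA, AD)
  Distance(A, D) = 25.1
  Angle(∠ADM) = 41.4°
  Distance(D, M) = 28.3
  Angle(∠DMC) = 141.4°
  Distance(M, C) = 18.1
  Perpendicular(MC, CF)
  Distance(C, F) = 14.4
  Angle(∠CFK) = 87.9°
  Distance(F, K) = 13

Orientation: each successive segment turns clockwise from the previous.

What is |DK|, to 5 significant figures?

27.480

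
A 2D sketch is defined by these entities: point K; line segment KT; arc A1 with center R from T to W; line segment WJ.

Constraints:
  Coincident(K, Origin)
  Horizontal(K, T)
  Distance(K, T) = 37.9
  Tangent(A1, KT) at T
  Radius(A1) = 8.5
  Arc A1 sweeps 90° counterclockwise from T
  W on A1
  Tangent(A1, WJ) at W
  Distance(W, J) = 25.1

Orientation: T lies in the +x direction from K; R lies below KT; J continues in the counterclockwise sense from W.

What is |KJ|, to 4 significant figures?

44.65

K is at the origin; KT is horizontal with |KT| = 37.9 and T on the +x side, so T = (37.90, 0.000). Tangency of A1 to KT means the radius RT is perpendicular to KT, so R = T + (0, -8.5) = (37.90, -8.500). On A1, T sits at bearing 90° from R; a 90° counterclockwise sweep puts W at bearing 180°, so W = R + 8.5·(cos 180°, sin 180°) = (29.40, -8.500). Tangency of A1 to WJ means the radius RW is perpendicular to WJ, so WJ runs along (−sin 180°, cos 180°); with |WJ| = 25.1, J = (29.40, -33.60). Then |KJ| = |J − K| = 44.65.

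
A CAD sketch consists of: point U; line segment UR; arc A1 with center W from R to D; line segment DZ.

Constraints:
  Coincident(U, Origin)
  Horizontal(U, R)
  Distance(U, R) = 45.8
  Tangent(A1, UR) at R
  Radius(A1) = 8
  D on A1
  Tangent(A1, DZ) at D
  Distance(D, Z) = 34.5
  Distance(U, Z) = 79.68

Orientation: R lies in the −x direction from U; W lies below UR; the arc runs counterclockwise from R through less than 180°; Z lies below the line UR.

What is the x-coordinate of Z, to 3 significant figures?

-74.1

U is at the origin; U and R share the same y with |UR| = 45.8 and R on the −x side, so R = (-45.8, 0.00). The tangent condition forces WR to be normal to UR, so W = R + (0, -8) = (-45.8, -8.00). Since WD ⟂ DZ (tangency), |WZ| = √(8.0² + 34.5²) = 35.4 regardless of where D sits on A1. So Z lies on both circle(U, 79.68) and circle(W, 35.4); the below-UR intersection is Z = (-74.1, -29.3). D is the foot of the tangent from Z: D = (-51.9, -2.86).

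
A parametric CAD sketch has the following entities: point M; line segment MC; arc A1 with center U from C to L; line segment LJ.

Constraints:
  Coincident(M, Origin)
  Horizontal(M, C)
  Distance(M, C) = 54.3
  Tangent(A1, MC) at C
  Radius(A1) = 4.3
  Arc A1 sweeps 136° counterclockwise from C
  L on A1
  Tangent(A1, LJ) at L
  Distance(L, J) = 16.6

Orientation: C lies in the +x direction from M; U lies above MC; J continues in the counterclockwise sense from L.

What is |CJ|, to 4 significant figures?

20.94

M is at the origin; MC is horizontal with |MC| = 54.3 and C on the +x side, so C = (54.30, 0.000). The tangent condition forces UC to be normal to MC, so U = C + (0, 4.3) = (54.30, 4.300). On A1, C sits at bearing -90° from U; a 136° counterclockwise sweep puts L at bearing 46°, so L = U + 4.3·(cos 46°, sin 46°) = (57.29, 7.393). Since A1 is tangent to LJ there, UL ⟂ LJ, so LJ runs along (−sin 46°, cos 46°); with |LJ| = 16.6, J = (45.35, 18.92). Then |CJ| = |J − C| = 20.94.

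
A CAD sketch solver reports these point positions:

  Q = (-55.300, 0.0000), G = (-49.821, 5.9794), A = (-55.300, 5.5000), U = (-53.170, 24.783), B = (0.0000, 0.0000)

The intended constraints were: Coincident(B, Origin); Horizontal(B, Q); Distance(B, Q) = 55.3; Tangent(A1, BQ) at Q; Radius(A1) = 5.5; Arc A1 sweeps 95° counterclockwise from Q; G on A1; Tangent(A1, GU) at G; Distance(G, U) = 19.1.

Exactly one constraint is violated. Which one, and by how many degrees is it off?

Tangent(A1, GU) at G — off by 5.10°.

B = (0.00, 0.00) ✓; B.y = 0.00, Q.y = 0.00 ✓; |BQ| = 55.30 ✓; ∠(AQ, QB) = 90.00° ✓; |AQ| = 5.500 ✓; bearing(A→G) − bearing(A→Q) = 95.00° ✓; |AG| = 5.500 ✓; ∠(AG, GU) = 84.90° ✗; |GU| = 19.10 ✓.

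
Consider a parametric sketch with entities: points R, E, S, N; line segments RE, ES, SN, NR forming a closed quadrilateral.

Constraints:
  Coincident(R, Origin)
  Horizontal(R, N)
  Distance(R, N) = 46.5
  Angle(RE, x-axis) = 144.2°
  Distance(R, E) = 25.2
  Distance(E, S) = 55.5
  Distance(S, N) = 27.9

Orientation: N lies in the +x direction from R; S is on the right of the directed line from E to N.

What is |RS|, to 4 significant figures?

30.30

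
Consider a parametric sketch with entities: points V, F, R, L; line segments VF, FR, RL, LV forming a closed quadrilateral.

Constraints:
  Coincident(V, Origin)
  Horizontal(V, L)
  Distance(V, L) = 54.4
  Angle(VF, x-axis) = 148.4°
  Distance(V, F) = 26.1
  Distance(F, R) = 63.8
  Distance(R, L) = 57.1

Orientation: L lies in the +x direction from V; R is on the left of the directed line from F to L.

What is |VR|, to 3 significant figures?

59.1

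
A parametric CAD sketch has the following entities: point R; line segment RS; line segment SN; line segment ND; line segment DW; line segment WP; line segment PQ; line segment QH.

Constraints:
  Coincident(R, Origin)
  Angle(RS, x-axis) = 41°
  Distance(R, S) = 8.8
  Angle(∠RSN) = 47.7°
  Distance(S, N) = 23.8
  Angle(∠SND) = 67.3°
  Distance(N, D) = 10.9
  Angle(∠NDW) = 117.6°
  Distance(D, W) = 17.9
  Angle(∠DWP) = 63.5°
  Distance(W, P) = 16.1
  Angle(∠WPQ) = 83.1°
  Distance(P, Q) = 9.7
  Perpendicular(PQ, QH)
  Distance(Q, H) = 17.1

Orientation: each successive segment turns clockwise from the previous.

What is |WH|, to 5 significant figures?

7.8457

∠WPQ = 83.1° gives PQ at -119.80° from the x-axis; with |PQ| = 9.7, Q = (5.0303, -10.405). PQ is perpendicular to QH, so QH runs at 150.20°; with |QH| = 17.1, H = (-9.8085, -1.9064). Then |WH| = |H − W| = 7.8457.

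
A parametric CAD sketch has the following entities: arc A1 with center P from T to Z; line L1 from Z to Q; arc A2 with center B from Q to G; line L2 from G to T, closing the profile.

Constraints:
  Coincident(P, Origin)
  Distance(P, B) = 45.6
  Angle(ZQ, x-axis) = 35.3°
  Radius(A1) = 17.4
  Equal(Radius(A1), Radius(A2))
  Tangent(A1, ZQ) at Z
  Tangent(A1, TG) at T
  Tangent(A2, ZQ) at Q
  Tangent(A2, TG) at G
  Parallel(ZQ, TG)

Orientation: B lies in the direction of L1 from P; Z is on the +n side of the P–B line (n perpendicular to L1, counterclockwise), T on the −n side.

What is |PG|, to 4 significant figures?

48.81

Tangency of A1 to both parallel lines with radius 17.4 puts Z and T at P ± 17.4·n: Z = (-10.05, 14.20), T = (10.05, -14.20). Equal radii place Q and G the same way about B: Q = B + 17.4·n = (27.16, 40.55), G = B − 17.4·n = (47.27, 12.15). Then |PG| = |G − P| = 48.81.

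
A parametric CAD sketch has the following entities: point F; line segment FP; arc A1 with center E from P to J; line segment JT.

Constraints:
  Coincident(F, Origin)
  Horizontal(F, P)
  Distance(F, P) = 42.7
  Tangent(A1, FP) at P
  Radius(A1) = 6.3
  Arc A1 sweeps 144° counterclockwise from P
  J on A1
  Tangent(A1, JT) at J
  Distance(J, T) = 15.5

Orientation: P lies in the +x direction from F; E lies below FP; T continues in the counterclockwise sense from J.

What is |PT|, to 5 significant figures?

22.330

F is at the origin; F and P share the same y with |FP| = 42.7 and P on the +x side, so P = (42.700, 0.0000). The tangent condition forces EP to be normal to FP, so E = P + (0, -6.3) = (42.700, -6.3000). On A1, P sits at bearing 90° from E; a 144° counterclockwise sweep puts J at bearing 234°, so J = E + 6.3·(cos 234°, sin 234°) = (38.997, -11.397). Tangency of A1 to JT means the radius EJ is perpendicular to JT, so JT runs along (−sin 234°, cos 234°); with |JT| = 15.5, T = (51.537, -20.507). Then |PT| = |T − P| = 22.330.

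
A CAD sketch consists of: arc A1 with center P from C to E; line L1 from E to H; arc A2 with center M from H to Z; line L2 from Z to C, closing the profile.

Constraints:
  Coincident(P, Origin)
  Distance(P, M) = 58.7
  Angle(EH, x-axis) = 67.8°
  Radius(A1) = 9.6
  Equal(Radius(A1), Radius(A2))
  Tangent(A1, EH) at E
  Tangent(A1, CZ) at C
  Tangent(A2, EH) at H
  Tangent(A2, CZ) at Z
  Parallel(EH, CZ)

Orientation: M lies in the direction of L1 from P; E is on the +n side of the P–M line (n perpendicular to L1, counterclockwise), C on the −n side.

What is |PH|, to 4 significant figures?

59.48

Tangency of A1 to both parallel lines with radius 9.6 puts E and C at P ± 9.6·n: E = (-8.888, 3.627), C = (8.888, -3.627). Equal radii place H and Z the same way about M: H = M + 9.6·n = (13.29, 57.98), Z = M − 9.6·n = (31.07, 50.72). Then |PH| = |H − P| = 59.48.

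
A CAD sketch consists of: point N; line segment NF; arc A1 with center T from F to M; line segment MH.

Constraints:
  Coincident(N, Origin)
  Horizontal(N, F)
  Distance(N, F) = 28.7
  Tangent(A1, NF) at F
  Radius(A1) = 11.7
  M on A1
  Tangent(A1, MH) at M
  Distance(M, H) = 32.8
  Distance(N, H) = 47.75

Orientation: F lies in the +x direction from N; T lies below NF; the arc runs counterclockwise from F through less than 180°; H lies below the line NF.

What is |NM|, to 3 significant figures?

20.7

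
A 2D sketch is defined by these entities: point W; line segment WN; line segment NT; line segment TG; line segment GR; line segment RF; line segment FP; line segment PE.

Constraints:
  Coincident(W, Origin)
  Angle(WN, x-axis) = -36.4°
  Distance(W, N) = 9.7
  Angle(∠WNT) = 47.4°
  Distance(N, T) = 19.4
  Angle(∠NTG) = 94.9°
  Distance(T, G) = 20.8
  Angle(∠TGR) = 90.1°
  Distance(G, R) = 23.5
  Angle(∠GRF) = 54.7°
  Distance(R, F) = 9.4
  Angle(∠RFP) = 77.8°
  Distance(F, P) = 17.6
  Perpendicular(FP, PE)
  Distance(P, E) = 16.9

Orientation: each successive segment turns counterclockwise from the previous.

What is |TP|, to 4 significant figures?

26.83

W is at the origin; WN runs at -36.4° with length 9.7, so N = (7.807, -5.756). ∠WNT = 47.4° gives NT at 96.20° from the x-axis; with |NT| = 19.4, T = (5.712, 13.53). ∠NTG = 94.9° gives TG at -178.7° from the x-axis; with |TG| = 20.8, G = (-15.08, 13.06). ∠TGR = 90.1° gives GR at -88.80° from the x-axis; with |GR| = 23.5, R = (-14.59, -10.44). ∠GRF = 54.7° gives RF at 36.50° from the x-axis; with |RF| = 9.4, F = (-7.034, -4.845). ∠RFP = 77.8° gives FP at 138.7° from the x-axis; with |FP| = 17.6, P = (-20.26, 6.771). Then |TP| = |P − T| = 26.83.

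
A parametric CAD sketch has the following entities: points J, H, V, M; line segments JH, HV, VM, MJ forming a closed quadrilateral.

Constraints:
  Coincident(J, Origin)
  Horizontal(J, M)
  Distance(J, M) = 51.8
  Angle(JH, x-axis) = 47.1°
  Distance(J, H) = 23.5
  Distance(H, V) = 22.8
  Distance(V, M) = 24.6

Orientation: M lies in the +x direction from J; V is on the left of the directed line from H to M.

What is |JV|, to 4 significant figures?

43.74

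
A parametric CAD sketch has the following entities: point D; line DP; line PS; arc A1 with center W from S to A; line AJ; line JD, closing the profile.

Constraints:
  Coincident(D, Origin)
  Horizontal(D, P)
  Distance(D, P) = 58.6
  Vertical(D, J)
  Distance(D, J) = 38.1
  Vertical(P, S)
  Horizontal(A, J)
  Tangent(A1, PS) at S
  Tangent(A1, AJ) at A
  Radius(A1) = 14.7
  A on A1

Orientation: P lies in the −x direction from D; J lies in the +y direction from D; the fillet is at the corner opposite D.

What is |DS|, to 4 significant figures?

63.10

D is at the origin; DP is horizontal with |DP| = 58.6 and P on the −x side, so P = (-58.60, 0.000). D and J share the same x with |DJ| = 38.1 and J on the +y side, so J = (0.000, 38.10). The virtual corner opposite D is at (-58.60, 38.10). The tangent condition forces WS to be normal to PS and tangency of A1 to AJ means the radius WA is perpendicular to AJ, with radius 14.7, so the center W sits 14.7 in from both sides at W = (-43.90, 23.40). That places the tangent points at S = (-58.60, 23.40) on PS and A = (-43.90, 38.10) on AJ. Then |DS| = |S − D| = 63.10.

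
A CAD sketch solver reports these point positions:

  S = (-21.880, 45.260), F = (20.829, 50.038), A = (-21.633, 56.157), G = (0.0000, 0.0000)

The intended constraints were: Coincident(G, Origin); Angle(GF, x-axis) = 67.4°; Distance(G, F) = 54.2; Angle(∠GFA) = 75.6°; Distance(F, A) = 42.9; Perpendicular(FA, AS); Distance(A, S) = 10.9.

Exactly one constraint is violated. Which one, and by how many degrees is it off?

Perpendicular(FA, AS) — off by 6.90°.

G = (0.00, 0.00) ✓; GF at 67.40° ✓; |GF| = 54.20 ✓; ∠GFA = 75.60° ✓; |FA| = 42.90 ✓; ∠(FA, AS) = 96.90° ✗; |AS| = 10.90 ✓.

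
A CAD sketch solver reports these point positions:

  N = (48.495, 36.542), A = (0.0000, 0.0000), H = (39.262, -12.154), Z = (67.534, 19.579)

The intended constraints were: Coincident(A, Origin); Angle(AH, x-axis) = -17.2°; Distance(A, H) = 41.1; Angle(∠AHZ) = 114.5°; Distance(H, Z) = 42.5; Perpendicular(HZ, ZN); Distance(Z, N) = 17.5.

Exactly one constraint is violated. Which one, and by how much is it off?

Distance(Z, N) = 17.5 — off by 8.00.

A = (0.00, 0.00) ✓; AH at -17.20° ✓; |AH| = 41.10 ✓; ∠AHZ = 114.5° ✓; |HZ| = 42.50 ✓; ∠(HZ, ZN) = 90.00° ✓; |ZN| = 25.50 ✗.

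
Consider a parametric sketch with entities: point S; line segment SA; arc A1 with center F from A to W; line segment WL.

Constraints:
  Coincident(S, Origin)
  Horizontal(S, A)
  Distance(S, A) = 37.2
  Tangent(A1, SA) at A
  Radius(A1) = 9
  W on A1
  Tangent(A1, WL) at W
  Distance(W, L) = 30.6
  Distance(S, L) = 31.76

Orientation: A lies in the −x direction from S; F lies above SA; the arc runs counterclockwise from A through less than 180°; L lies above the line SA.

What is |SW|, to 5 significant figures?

30.026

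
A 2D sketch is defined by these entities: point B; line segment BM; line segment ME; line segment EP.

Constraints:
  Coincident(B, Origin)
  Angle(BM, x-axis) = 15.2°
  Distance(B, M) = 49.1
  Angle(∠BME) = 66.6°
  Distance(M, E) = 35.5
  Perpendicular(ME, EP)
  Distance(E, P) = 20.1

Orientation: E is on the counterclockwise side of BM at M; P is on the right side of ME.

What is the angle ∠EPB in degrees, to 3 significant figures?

13.8°

B is at the origin; BM runs at 15.2° with length 49.1, so M = 49.1·(cos 15.2°, sin 15.2°) = (47.4, 12.9). ∠BME = 66.6°, so ME runs at 15.2° + (180° − 66.6°) = 129° from the x-axis; with |ME| = 35.5, E = M + 35.5·(cos 129°, sin 129°) = (25.2, 40.6). ME ⟂ EP; with |EP| = 20.1 on the right of ME, P = E + 20.1·(0.782, 0.624) = (40.9, 53.2). Then cos ∠EPB = PE·PB / (|PE||PB|), giving 13.8°.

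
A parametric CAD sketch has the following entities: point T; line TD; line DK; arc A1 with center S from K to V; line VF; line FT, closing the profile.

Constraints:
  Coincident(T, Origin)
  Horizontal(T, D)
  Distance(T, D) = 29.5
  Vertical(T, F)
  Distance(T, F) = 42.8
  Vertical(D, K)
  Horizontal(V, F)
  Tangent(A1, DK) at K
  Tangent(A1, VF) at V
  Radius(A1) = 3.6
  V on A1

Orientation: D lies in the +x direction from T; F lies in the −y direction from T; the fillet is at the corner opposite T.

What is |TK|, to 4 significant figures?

49.06

The virtual corner opposite T is at (29.50, -42.80). Tangency of A1 to DK means the radius SK is perpendicular to DK and the tangent condition forces SV to be normal to VF, with radius 3.6, so the center S sits 3.6 in from both sides at S = (25.90, -39.20). That places the tangent points at K = (29.50, -39.20) on DK and V = (25.90, -42.80) on VF. Then |TK| = |K − T| = 49.06.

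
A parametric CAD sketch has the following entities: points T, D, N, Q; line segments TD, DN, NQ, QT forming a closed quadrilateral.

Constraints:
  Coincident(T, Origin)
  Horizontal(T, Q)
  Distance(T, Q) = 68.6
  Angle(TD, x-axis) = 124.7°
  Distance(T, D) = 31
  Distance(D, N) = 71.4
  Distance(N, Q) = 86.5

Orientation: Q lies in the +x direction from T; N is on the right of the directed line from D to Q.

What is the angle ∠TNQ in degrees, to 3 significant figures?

51.9°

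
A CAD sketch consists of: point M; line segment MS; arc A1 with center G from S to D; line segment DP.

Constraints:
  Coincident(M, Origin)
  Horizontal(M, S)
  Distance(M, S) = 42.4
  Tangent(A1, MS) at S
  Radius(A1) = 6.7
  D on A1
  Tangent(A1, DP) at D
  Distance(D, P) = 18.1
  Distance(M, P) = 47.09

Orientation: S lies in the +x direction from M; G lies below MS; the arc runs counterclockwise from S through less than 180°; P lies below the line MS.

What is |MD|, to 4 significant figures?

36.72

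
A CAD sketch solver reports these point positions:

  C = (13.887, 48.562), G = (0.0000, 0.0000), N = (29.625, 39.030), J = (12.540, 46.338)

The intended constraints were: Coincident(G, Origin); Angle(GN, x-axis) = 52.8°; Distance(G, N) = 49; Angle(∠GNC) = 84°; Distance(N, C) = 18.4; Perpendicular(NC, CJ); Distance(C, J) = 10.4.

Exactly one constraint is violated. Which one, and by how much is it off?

Distance(C, J) = 10.4 — off by 7.80.

G = (0.00, 0.00) ✓; GN at 52.80° ✓; |GN| = 49.00 ✓; ∠GNC = 84.00° ✓; |NC| = 18.40 ✓; ∠(NC, CJ) = 90.00° ✓; |CJ| = 2.600 ✗.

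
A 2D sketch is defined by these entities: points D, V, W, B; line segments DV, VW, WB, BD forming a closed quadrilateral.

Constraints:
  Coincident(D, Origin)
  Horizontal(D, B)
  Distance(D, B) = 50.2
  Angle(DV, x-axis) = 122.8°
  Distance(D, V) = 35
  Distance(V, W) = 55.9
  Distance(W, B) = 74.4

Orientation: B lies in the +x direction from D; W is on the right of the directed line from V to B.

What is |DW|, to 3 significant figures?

32.8

Checks: |VW| = 55.90 ✓; |WB| = 74.40 ✓.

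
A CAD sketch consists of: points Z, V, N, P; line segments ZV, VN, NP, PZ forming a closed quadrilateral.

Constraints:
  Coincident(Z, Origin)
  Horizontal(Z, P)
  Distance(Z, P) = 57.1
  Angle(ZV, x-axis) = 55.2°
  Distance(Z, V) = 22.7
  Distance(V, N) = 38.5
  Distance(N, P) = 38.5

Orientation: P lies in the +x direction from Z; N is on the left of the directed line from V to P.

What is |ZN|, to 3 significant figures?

59.7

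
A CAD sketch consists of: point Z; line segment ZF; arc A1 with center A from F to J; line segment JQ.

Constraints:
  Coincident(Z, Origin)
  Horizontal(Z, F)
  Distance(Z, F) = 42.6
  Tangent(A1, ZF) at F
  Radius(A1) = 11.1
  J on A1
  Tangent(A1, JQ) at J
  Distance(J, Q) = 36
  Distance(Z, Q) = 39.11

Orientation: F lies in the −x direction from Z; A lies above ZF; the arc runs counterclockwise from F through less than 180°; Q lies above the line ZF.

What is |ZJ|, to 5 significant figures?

33.514

Checks: |AJ| = 11.10 ✓; ∠(AJ, JQ) = 90.00° ✓; |JQ| = 36.00 ✓; |ZQ| = 39.11 ✓.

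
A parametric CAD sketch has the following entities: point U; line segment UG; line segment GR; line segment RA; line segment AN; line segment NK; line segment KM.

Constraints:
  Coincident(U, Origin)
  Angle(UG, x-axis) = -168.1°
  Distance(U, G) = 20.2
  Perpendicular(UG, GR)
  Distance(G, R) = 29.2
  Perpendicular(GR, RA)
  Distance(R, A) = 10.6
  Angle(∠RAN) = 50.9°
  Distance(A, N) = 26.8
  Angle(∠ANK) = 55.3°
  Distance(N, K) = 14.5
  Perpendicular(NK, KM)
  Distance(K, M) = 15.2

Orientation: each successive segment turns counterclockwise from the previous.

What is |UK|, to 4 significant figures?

37.84

U is at the origin; UG runs at -168.1° with length 20.2, so G = (-19.77, -4.165). UG is perpendicular to GR, so GR runs at -78.10°; with |GR| = 29.2, R = (-13.74, -32.74). GR is perpendicular to RA, so RA runs at 11.90°; with |RA| = 10.6, A = (-3.373, -30.55). ∠RAN = 50.9° gives AN at 141.0° from the x-axis; with |AN| = 26.8, N = (-24.20, -13.69). ∠ANK = 55.3° gives NK at -94.30° from the x-axis; with |NK| = 14.5, K = (-25.29, -28.15). Then |UK| = |K − U| = 37.84.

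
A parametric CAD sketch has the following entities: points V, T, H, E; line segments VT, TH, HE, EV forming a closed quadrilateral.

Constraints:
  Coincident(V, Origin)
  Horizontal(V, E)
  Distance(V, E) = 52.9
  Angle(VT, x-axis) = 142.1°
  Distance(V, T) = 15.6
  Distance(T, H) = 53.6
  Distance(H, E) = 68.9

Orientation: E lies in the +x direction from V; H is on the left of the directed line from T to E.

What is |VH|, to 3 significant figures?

58.1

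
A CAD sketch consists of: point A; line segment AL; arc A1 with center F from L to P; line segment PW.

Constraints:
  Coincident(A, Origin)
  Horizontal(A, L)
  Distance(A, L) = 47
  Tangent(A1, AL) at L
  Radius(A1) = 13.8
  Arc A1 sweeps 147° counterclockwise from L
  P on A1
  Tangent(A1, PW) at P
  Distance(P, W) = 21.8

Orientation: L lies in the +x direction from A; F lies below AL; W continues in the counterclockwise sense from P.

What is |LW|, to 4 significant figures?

38.77

A is at the origin; A and L share the same y with |AL| = 47.0 and L on the +x side, so L = (47.00, 0.000). A1 meets AL tangentially, so FL is at right angles to AL, so F = L + (0, -13.8) = (47.00, -13.80). On A1, L sits at bearing 90° from F; a 147° counterclockwise sweep puts P at bearing 237°, so P = F + 13.8·(cos 237°, sin 237°) = (39.48, -25.37). The tangent condition forces FP to be normal to PW, so PW runs along (−sin 237°, cos 237°); with |PW| = 21.8, W = (57.77, -37.25). Then |LW| = |W − L| = 38.77.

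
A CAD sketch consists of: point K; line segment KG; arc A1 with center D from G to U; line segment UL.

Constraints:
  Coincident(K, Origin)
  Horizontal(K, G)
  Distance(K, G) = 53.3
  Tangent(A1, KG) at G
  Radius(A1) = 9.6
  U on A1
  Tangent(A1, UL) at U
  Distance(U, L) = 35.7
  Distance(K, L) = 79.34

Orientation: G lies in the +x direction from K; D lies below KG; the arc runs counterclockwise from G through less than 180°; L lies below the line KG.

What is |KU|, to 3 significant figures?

47.8

Checks: |DU| = 9.600 ✓; ∠(DU, UL) = 90.00° ✓; |UL| = 35.70 ✓; |KL| = 79.34 ✓.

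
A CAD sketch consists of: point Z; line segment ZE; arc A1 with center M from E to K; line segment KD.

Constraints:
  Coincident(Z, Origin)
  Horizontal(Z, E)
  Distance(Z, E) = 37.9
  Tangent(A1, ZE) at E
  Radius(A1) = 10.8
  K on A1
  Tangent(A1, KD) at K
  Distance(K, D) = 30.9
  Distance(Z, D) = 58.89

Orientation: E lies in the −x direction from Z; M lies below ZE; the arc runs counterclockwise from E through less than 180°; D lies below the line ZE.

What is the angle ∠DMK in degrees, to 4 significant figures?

70.73°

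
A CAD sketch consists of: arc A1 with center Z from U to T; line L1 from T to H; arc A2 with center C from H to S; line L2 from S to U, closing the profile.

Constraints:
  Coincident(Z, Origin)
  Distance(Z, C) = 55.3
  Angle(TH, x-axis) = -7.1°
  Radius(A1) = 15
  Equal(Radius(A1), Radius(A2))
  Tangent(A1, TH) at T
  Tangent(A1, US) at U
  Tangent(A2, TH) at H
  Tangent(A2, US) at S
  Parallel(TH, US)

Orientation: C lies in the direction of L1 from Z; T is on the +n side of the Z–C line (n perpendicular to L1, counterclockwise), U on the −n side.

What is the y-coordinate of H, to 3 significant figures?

8.05

The slot axis is L1's direction at -7.1°, so u = (cos -7.1°, sin -7.1°) = (0.992, -0.124) and n = (−sin -7.1°, cos -7.1°) = (0.124, 0.992). Z is at the origin and C lies 55.3 along u from Z, so C = 55.3·u = (54.9, -6.84). Tangency of A1 to both parallel lines with radius 15.0 puts T and U at Z ± 15.0·n: T = (1.85, 14.9), U = (-1.85, -14.9). Equal radii place H and S the same way about C: H = C + 15.0·n = (56.7, 8.05), S = C − 15.0·n = (53.0, -21.7). So H.y = 8.05.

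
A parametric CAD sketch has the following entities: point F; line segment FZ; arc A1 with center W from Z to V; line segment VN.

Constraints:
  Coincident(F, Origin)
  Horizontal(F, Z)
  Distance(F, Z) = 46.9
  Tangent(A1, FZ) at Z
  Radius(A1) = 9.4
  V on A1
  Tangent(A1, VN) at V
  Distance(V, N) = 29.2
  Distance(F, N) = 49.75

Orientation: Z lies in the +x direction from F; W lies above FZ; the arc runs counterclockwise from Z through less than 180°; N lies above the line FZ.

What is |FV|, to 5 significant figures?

55.971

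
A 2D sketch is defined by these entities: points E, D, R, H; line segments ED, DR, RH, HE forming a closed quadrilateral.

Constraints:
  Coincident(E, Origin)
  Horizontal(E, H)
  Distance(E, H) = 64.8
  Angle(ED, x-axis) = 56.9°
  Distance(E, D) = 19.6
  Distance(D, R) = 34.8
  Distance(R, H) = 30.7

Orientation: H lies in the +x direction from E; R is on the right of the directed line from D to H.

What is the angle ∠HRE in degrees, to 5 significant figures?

151.18°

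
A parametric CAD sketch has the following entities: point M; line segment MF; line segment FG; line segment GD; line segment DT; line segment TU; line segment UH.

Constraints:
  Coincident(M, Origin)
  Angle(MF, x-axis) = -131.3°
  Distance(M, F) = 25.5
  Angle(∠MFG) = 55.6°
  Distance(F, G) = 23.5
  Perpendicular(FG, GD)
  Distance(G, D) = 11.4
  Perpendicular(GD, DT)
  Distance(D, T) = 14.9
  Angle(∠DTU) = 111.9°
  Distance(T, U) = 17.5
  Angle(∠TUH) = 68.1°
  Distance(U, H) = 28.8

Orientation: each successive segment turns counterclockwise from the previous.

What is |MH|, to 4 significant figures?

30.67

M is at the origin; MF runs at -131.3° with length 25.5, so F = (-16.83, -19.16). ∠MFG = 55.6° gives FG at -6.900° from the x-axis; with |FG| = 23.5, G = (6.500, -21.98). FG is perpendicular to GD, so GD runs at 83.10°; with |GD| = 11.4, D = (7.869, -10.66). GD is perpendicular to DT, so DT runs at 173.1°; with |DT| = 14.9, T = (-6.923, -8.873). ∠DTU = 111.9° gives TU at -118.8° from the x-axis; with |TU| = 17.5, U = (-15.35, -24.21). ∠TUH = 68.1° gives UH at -6.900° from the x-axis; with |UH| = 28.8, H = (13.24, -27.67). Then |MH| = |H − M| = 30.67.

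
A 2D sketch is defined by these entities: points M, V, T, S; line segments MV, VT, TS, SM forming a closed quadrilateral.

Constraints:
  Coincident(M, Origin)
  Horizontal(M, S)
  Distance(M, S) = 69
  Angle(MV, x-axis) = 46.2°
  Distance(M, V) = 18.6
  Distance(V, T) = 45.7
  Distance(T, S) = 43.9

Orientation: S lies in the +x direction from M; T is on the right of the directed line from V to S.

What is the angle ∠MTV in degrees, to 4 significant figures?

23.89°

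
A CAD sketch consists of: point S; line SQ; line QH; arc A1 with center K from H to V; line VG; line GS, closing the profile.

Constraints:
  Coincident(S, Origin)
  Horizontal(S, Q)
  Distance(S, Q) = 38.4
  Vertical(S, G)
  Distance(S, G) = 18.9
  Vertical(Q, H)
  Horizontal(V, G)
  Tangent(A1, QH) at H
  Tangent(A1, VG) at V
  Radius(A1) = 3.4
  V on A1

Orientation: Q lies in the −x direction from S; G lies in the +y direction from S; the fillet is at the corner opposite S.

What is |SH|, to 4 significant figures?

41.41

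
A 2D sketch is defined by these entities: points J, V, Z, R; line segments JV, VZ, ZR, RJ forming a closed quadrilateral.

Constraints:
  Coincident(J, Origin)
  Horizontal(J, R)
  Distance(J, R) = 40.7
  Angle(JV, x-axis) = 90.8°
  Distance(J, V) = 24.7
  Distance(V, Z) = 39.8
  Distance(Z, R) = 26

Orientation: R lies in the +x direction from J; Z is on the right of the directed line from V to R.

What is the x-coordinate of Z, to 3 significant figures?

17.2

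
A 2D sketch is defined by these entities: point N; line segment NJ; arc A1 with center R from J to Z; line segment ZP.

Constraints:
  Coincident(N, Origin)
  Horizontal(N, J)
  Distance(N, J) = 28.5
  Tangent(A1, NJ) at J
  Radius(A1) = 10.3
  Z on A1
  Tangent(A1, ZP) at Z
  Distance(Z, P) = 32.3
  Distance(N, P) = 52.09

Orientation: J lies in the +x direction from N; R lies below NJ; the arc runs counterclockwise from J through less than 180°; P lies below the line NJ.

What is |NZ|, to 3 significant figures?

22.8

N is at the origin; N and J share the same y with |NJ| = 28.5 and J on the +x side, so J = (28.5, 0.00). The tangent condition forces RJ to be normal to NJ, so R = J + (0, -10.3) = (28.5, -10.3). Since RZ ⟂ ZP (tangency), |RP| = √(10.3² + 32.3²) = 33.9 regardless of where Z sits on A1. So P lies on both circle(N, 52.09) and circle(R, 33.9); the below-NJ intersection is P = (27.6, -44.2). Z is the foot of the tangent from P: Z = (18.6, -13.2).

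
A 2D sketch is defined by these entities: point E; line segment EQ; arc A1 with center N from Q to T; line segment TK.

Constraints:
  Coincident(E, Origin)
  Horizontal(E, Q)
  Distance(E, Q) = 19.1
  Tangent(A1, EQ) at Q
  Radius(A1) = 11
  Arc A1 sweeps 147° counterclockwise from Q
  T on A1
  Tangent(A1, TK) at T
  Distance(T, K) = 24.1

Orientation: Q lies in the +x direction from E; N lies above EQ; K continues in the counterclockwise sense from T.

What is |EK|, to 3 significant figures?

33.7

E is at the origin; E and Q share the same y with |EQ| = 19.1 and Q on the +x side, so Q = (19.1, 0.00). Since A1 is tangent to EQ there, NQ ⟂ EQ, so N = Q + (0, 11) = (19.1, 11.0). On A1, Q sits at bearing -90° from N; a 147° counterclockwise sweep puts T at bearing 57°, so T = N + 11.0·(cos 57°, sin 57°) = (25.1, 20.2). Tangency of A1 to TK means the radius NT is perpendicular to TK, so TK runs along (−sin 57°, cos 57°); with |TK| = 24.1, K = (4.88, 33.4). Then |EK| = |K − E| = 33.7.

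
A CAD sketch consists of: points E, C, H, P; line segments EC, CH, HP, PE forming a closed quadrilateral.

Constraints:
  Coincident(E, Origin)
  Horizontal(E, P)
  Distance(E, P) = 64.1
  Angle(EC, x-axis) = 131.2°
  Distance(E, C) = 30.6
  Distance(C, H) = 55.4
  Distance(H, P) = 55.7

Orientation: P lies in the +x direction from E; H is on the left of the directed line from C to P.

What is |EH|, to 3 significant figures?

54.3

Checks: E.y = 0.00, P.y = 0.00 ✓; |CH| = 55.40 ✓; |HP| = 55.70 ✓.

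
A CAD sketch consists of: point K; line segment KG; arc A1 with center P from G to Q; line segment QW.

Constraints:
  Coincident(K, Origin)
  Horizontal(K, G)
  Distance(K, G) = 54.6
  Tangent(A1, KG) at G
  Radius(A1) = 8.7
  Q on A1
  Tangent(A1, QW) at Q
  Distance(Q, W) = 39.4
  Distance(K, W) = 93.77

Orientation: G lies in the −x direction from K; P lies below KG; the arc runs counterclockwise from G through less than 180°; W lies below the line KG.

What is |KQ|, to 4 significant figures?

60.75

K is at the origin; K and G share the same y with |KG| = 54.6 and G on the −x side, so G = (-54.60, 0.000). The tangent condition forces PG to be normal to KG, so P = G + (0, -8.7) = (-54.60, -8.700). Since PQ ⟂ QW (tangency), |PW| = √(8.7² + 39.4²) = 40.35 regardless of where Q sits on A1. So W lies on both circle(K, 93.77) and circle(P, 40.35); the below-KG intersection is W = (-88.81, -30.10). Q is the foot of the tangent from W: Q = (-60.70, -2.492).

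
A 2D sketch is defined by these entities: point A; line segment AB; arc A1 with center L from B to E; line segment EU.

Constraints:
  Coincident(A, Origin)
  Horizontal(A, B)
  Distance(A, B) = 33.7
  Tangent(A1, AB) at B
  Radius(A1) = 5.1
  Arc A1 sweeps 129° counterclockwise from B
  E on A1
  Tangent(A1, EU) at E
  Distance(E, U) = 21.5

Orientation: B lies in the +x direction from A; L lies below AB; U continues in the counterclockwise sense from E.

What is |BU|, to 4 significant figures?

26.78

A is at the origin; AB is horizontal with |AB| = 33.7 and B on the +x side, so B = (33.70, 0.000). Since A1 is tangent to AB there, LB ⟂ AB, so L = B + (0, -5.1) = (33.70, -5.100). On A1, B sits at bearing 90° from L; a 129° counterclockwise sweep puts E at bearing 219°, so E = L + 5.1·(cos 219°, sin 219°) = (29.74, -8.310). The tangent condition forces LE to be normal to EU, so EU runs along (−sin 219°, cos 219°); with |EU| = 21.5, U = (43.27, -25.02). Then |BU| = |U − B| = 26.78.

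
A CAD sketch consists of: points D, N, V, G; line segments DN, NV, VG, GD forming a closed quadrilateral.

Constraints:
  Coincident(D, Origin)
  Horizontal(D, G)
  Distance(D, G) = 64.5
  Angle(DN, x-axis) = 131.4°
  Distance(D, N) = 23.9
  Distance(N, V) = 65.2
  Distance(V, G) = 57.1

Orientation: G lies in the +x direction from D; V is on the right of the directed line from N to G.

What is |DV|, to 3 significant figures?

41.6

Checks: |NV| = 65.20 ✓; |VG| = 57.10 ✓.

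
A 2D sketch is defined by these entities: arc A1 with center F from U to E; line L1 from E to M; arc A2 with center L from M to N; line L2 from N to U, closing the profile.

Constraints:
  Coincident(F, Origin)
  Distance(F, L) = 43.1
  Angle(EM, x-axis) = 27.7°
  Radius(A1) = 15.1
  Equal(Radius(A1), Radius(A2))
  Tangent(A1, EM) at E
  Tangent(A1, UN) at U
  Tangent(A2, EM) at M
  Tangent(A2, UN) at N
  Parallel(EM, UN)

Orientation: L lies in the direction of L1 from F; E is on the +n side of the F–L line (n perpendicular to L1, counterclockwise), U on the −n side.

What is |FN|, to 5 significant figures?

45.669

Tangency of A1 to both parallel lines with radius 15.1 puts E and U at F ± 15.1·n: E = (-7.0191, 13.369), U = (7.0191, -13.369). Equal radii place M and N the same way about L: M = L + 15.1·n = (31.141, 33.404), N = L − 15.1·n = (45.180, 6.6652). Then |FN| = |N − F| = 45.669.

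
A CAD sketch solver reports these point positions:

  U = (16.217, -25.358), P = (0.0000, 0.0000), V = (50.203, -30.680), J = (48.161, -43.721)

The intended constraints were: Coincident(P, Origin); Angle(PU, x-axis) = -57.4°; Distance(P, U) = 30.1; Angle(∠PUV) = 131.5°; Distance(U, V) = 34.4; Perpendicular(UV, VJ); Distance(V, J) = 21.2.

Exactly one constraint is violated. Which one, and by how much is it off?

Distance(V, J) = 21.2 — off by 8.00.

P = (0.00, 0.00) ✓; PU at -57.40° ✓; |PU| = 30.10 ✓; ∠PUV = 131.5° ✓; |UV| = 34.40 ✓; ∠(UV, VJ) = 90.00° ✓; |VJ| = 13.20 ✗.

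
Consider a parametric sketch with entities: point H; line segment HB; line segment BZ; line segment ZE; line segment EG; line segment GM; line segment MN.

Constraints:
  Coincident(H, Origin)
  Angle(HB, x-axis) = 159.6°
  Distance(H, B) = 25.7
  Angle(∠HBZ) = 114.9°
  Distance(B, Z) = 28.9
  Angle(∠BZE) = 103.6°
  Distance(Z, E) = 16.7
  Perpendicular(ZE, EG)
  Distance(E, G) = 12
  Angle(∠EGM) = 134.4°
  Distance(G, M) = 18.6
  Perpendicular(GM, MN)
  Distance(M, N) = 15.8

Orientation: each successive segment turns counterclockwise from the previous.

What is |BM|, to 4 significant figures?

10.66

H is at the origin; HB runs at 159.6° with length 25.7, so B = (-24.09, 8.958). ∠HBZ = 114.9° gives BZ at -135.3° from the x-axis; with |BZ| = 28.9, Z = (-44.63, -11.37). ∠BZE = 103.6° gives ZE at -58.90° from the x-axis; with |ZE| = 16.7, E = (-36.00, -25.67). ZE is perpendicular to EG, so EG runs at 31.10°; with |EG| = 12.0, G = (-25.73, -19.47). ∠EGM = 134.4° gives GM at 76.70° from the x-axis; with |GM| = 18.6, M = (-21.45, -1.370). Then |BM| = |M − B| = 10.66.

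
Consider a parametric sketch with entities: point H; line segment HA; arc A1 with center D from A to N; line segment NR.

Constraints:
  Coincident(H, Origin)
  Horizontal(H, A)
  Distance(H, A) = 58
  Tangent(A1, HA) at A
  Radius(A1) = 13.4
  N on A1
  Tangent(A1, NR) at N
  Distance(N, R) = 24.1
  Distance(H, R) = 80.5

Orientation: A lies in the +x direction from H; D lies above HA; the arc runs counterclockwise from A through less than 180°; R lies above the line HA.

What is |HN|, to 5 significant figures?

72.670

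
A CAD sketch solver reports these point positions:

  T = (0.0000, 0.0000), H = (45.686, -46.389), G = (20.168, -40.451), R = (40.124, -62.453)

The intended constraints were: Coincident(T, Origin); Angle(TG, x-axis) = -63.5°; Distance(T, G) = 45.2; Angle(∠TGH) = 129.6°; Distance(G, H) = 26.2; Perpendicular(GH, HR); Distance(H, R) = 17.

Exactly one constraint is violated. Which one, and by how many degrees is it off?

Perpendicular(GH, HR) — off by 6.00°.

T = (0.00, 0.00) ✓; TG at -63.50° ✓; |TG| = 45.20 ✓; ∠TGH = 129.6° ✓; |GH| = 26.20 ✓; ∠(GH, HR) = 96.00° ✗; |HR| = 17.00 ✓.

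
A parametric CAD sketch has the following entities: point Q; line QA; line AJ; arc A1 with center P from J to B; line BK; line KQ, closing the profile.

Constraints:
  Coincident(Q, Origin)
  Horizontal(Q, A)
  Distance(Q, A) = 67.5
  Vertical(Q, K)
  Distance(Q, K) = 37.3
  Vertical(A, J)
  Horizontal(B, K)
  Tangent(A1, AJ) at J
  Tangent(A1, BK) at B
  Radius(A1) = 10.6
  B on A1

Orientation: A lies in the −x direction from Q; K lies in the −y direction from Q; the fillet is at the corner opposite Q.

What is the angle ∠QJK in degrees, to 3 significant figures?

30.5°

Q is at the origin; QA is horizontal with |QA| = 67.5 and A on the −x side, so A = (-67.5, 0.00). QK is vertical with |QK| = 37.3 and K on the −y side, so K = (0.00, -37.3). The virtual corner opposite Q is at (-67.5, -37.3). Tangency of A1 to AJ means the radius PJ is perpendicular to AJ and A1 meets BK tangentially, so PB is at right angles to BK, with radius 10.6, so the center P sits 10.6 in from both sides at P = (-56.9, -26.7). That places the tangent points at J = (-67.5, -26.7) on AJ and B = (-56.9, -37.3) on BK. Then cos ∠QJK = JQ·JK / (|JQ||JK|), giving 30.5°.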